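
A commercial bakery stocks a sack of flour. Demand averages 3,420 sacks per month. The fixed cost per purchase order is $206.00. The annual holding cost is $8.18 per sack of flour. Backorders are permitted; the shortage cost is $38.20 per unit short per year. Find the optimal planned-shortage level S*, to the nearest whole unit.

S* ≈ 279 sacks

Annual demand D = 3,420 × 12 = 41,040.
With planned backorders, Q* = √(2DS/H) · √((H+B)/B).
√(2DS/H) = √(2 × 41,040 × 206 / 8.18) = 1437.724.
√((H+B)/B) = √((8.18+38.2)/38.2) = 1.1019.
Q* ≈ 1584.197.
S* = Q* · H/(H+B) = 1584.197 × 8.18/46.38 ≈ 279.404.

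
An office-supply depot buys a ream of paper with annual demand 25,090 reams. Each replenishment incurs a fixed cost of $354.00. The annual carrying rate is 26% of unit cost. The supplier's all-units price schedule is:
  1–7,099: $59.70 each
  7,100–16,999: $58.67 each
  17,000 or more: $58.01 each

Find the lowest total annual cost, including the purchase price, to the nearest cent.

Holding cost per unit per year at price C is H = 0.26·C.
Evaluate total cost at each tier's feasible EOQ or, if the EOQ is below the tier, at the tier's minimum quantity.
EOQ at $59.70 = 1069.8 (feasible in tier 1): TC = 25,090×$59.70 + (25,090/1069.8)×354 + (1069.8/2)×0.26×$59.70 = $1,514,478.07.
EOQ at $58.67 = 1079.1 < 7100, so use break Q=7100: TC = 25,090×$58.67 + (25,090/7100.0)×354 + (7100.0/2)×0.26×$58.67 = $1,527,433.68.
EOQ at $58.01 = 1085.2 < 17000, so use break Q=17000: TC = 25,090×$58.01 + (25,090/17000.0)×354 + (17000.0/2)×0.26×$58.01 = $1,584,195.46.
Lowest total cost among the candidates is at Q = 1069.8.

TC* ≈ $1,514,478.07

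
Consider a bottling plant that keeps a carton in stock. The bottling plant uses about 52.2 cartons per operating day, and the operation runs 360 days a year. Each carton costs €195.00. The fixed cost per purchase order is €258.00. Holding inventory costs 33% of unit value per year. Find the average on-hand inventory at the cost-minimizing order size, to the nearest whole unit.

Average inventory ≈ 194 cartons

Annual demand D = 52.2 × 360 = 18,792.
Holding cost H = 0.33 × €195.00 = €64.3500 per unit per year.
Q* = √(2DS/H) = √(2 × 18,792 × 258 / 64.35) ≈ 388.18.
Average inventory = Q*/2 ≈ 388.18 / 2 = 194.092.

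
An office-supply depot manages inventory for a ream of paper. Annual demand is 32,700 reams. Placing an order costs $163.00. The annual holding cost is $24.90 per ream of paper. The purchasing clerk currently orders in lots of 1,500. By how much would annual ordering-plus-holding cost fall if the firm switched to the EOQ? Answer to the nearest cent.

Extra cost ≈ $5,936.10 per year

EOQ = √(2DS/H) = √(2 × 32,700 × 163 / 24.9) ≈ 654.31.
Cost at Q* = (D/Q*)S + (Q*/2)H = √(2DSH) ≈ $16,292.30.
Cost at Q = 1,500: (32,700/1,500)×163 + (1,500/2)×24.9 = $3,553.40 + $18,675.00 = $22,228.40.
Excess = $22,228.40 − $16,292.30 = $5,936.10.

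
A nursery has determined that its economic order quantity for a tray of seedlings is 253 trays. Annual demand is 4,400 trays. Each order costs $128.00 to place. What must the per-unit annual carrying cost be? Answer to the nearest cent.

Squaring Q* = √(2DS/H) gives Q*² = 2DS/H.
From Q* = √(2DS/H): H = 2DS / Q*² = 2 × 4,400 × 128 / 253² = 17.5975.

H ≈ $17.60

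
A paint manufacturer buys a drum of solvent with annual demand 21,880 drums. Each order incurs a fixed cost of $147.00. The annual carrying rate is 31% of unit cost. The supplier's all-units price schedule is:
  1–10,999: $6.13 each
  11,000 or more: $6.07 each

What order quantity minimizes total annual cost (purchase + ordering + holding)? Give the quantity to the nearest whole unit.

Q* ≈ 1,840 drums

Holding cost per unit per year at price C is H = 0.31·C.
Candidates are each tier's EOQ (if it falls in that tier) and each price-break quantity.
EOQ at $6.13 = 1839.9 (feasible in tier 1): TC = 21,880×$6.13 + (21,880/1839.9)×147 + (1839.9/2)×0.31×$6.13 = $137,620.70.
EOQ at $6.07 = 1848.9 < 11000, so use break Q=11000: TC = 21,880×$6.07 + (21,880/11000.0)×147 + (11000.0/2)×0.31×$6.07 = $143,453.35.
Lowest total cost is $137,620.70 at Q = 1839.9.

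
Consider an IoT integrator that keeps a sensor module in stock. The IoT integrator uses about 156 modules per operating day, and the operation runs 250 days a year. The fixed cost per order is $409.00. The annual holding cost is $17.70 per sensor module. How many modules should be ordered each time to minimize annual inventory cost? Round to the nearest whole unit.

Q* ≈ 1,343 modules

Annual demand D = 156 × 250 = 39,000.
EOQ = √(2DS / H) = √(2 × 39,000 × 409 / 17.7).
= √(31,902,000 / 17.7) = √1,802,372.8814 ≈ 1342.525.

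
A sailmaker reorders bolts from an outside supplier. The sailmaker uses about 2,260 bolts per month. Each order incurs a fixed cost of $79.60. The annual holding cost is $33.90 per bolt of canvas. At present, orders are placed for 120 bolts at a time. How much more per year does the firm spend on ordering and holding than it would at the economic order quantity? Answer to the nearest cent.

Extra cost ≈ $7,925.53 per year

Annual demand D = 2,260 × 12 = 27,120.
EOQ = √(2DS/H) = √(2 × 27,120 × 79.6 / 33.9) ≈ 356.88.
Cost at Q* = (D/Q*)S + (Q*/2)H = √(2DSH) ≈ $12,098.07.
Cost at Q = 120: (27,120/120)×79.6 + (120/2)×33.9 = $17,989.60 + $2,034.00 = $20,023.60.
Excess = $20,023.60 − $12,098.07 = $7,925.53.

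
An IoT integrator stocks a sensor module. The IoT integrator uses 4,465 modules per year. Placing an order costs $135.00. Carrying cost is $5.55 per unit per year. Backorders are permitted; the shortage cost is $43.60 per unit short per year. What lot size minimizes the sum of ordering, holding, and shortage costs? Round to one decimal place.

With planned backorders, Q* = √(2DS/H) · √((H+B)/B).
√(2DS/H) = √(2 × 4,465 × 135 / 5.55) = 466.065.
√((H+B)/B) = √((5.55+43.6)/43.6) = 1.0617.
Q* ≈ 494.840.

Q* ≈ 494.8 modules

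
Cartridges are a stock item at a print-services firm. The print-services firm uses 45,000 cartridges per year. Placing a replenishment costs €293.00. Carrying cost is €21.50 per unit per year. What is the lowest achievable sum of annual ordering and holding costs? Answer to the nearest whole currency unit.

Q* = √(2DS/H) = √(2 × 45,000 × 293 / 21.5) ≈ 1107.48.
At the optimum the two cost components are equal, so total cost = 2·(Q*/2)H = Q*·H.
Minimum total = √(2DSH) = √(2 × 45,000 × 293 × 21.5) ≈ 23810.817.

TC* ≈ €23,811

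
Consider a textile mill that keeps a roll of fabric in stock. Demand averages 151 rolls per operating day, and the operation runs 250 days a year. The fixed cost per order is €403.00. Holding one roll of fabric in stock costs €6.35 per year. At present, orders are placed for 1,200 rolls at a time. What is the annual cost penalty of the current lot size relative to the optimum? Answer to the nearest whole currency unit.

Annual demand D = 151 × 250 = 37,750.
EOQ = √(2DS/H) = √(2 × 37,750 × 403 / 6.35) ≈ 2188.97.
Cost at Q* = (D/Q*)S + (Q*/2)H = √(2DSH) ≈ €13,899.94.
Cost at Q = 1,200: (37,750/1,200)×403 + (1,200/2)×6.35 = €12,677.71 + €3,810.00 = €16,487.71.
Excess = €16,487.71 − €13,899.94 = €2,587.77.

Extra cost ≈ €2,588 per year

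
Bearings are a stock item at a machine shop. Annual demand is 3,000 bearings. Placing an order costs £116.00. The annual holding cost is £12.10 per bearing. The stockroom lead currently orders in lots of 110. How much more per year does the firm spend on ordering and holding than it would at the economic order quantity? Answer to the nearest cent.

EOQ = √(2DS/H) = √(2 × 3,000 × 116 / 12.1) ≈ 239.83.
Cost at Q* = (D/Q*)S + (Q*/2)H = √(2DSH) ≈ £2,902.00.
Cost at Q = 110: (3,000/110)×116 + (110/2)×12.1 = £3,163.64 + £665.50 = £3,829.14.
Excess = £3,829.14 − £2,902.00 = £927.14.

Extra cost ≈ £927.14 per year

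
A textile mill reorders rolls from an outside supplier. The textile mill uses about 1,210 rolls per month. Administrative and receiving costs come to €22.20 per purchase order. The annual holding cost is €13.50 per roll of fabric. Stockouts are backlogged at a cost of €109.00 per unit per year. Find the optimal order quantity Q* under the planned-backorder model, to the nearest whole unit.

Q* ≈ 232 rolls

Annual demand D = 1,210 × 12 = 14,520.
With planned backorders, Q* = √(2DS/H) · √((H+B)/B).
√(2DS/H) = √(2 × 14,520 × 22.2 / 13.5) = 218.528.
√((H+B)/B) = √((13.5+109)/109) = 1.0601.
Q* ≈ 231.666.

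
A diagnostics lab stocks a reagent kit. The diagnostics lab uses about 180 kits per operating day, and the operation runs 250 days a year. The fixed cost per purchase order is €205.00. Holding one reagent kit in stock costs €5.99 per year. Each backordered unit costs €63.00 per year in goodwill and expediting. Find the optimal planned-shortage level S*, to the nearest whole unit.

S* ≈ 159 kits

Annual demand D = 180 × 250 = 45,000.
With planned backorders, Q* = √(2DS/H) · √((H+B)/B).
√(2DS/H) = √(2 × 45,000 × 205 / 5.99) = 1755.031.
√((H+B)/B) = √((5.99+63)/63) = 1.0465.
Q* ≈ 1836.570.
S* = Q* · H/(H+B) = 1836.570 × 5.99/68.99 ≈ 159.459.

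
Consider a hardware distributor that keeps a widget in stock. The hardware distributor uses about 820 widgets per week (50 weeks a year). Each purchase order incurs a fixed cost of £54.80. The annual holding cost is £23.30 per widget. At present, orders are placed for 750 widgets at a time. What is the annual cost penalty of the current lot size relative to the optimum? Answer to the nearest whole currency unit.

Annual demand D = 820 × 50 = 41,000.
EOQ = √(2DS/H) = √(2 × 41,000 × 54.8 / 23.3) ≈ 439.16.
Cost at Q* = (D/Q*)S + (Q*/2)H = √(2DSH) ≈ £10,232.34.
Cost at Q = 750: (41,000/750)×54.8 + (750/2)×23.3 = £2,995.73 + £8,737.50 = £11,733.23.
Excess = £11,733.23 − £10,232.34 = £1,500.89.

Extra cost ≈ £1,501 per year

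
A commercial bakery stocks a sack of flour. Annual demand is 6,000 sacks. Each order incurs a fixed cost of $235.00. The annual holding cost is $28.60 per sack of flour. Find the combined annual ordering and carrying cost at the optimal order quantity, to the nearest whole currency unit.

TC* ≈ $8,981

EOQ = √(2DS/H) = √(2 × 6,000 × 235 / 28.6) ≈ 314.01.
At the optimum the two cost components are equal, so total cost = 2·(Q*/2)H = Q*·H.
Minimum total = √(2DSH) = √(2 × 6,000 × 235 × 28.6) ≈ 8980.646.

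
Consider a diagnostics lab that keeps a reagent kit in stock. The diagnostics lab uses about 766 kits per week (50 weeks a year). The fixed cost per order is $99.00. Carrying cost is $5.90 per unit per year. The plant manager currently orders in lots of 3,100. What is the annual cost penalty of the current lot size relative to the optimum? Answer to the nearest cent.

Annual demand D = 766 × 50 = 38,300.
EOQ = √(2DS/H) = √(2 × 38,300 × 99 / 5.9) ≈ 1133.72.
Cost at Q* = (D/Q*)S + (Q*/2)H = √(2DSH) ≈ $6,688.95.
Cost at Q = 3,100: (38,300/3,100)×99 + (3,100/2)×5.9 = $1,223.13 + $9,145.00 = $10,368.13.
Excess = $10,368.13 − $6,688.95 = $3,679.18.

Extra cost ≈ $3,679.18 per year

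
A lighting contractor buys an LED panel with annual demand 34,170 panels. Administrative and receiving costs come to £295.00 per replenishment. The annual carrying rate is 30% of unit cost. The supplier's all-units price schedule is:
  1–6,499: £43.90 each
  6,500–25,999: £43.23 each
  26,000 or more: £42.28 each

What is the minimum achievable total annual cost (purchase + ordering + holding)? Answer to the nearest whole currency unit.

TC* ≈ £1,516,358

Holding cost per unit per year at price C is H = 0.30·C.
Candidates are each tier's EOQ (if it falls in that tier) and each price-break quantity.
EOQ at £43.90 = 1237.2 (feasible in tier 1): TC = 34,170×£43.90 + (34,170/1237.2)×295 + (1237.2/2)×0.30×£43.90 = £1,516,357.51.
EOQ at £43.23 = 1246.8 < 6500, so use break Q=6500: TC = 34,170×£43.23 + (34,170/6500.0)×295 + (6500.0/2)×0.30×£43.23 = £1,520,869.14.
EOQ at £42.28 = 1260.7 < 26000, so use break Q=26000: TC = 34,170×£42.28 + (34,170/26000.0)×295 + (26000.0/2)×0.30×£42.28 = £1,609,987.30.
Lowest total cost among the candidates is at Q = 1237.2.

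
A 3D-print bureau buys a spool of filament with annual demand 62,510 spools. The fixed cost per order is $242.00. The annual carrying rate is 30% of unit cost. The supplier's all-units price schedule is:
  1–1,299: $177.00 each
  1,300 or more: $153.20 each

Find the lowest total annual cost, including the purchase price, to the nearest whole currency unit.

Holding cost per unit per year at price C is H = 0.30·C.
Candidates are each tier's EOQ (if it falls in that tier) and each price-break quantity.
EOQ at $177.00 = 754.8 (feasible in tier 1): TC = 62,510×$177.00 + (62,510/754.8)×242 + (754.8/2)×0.30×$177.00 = $11,104,351.57.
EOQ at $153.20 = 811.3 < 1300, so use break Q=1300: TC = 62,510×$153.20 + (62,510/1300.0)×242 + (1300.0/2)×0.30×$153.20 = $9,618,042.48.
Lowest total cost among the candidates is at Q = 1300.0.

TC* ≈ $9,618,042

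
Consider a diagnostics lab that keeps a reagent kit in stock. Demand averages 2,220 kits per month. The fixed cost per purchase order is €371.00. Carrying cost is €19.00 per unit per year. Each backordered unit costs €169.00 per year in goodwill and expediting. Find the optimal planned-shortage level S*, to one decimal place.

Annual demand D = 2,220 × 12 = 26,640.
With planned backorders, Q* = √(2DS/H) · √((H+B)/B).
√(2DS/H) = √(2 × 26,640 × 371 / 19) = 1019.981.
√((H+B)/B) = √((19+169)/169) = 1.0547.
Q* ≈ 1075.791.
S* = Q* · H/(H+B) = 1075.791 × 19/188 ≈ 108.724.

S* ≈ 108.7 kits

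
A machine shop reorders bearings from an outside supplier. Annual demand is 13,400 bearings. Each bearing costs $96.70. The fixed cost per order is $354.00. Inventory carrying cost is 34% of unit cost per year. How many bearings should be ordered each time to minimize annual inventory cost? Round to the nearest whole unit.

Holding cost H = 0.34 × $96.70 = $32.8780 per unit per year.
EOQ = √(2DS / H) = √(2 × 13,400 × 354 / 32.878).
= √(9,487,200 / 32.878) = √288,557.6982 ≈ 537.176.

Q* ≈ 537 bearings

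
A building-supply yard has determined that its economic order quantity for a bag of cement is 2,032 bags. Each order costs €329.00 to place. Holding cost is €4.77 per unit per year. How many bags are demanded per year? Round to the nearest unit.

D ≈ 29,932 bags per year

Invert the EOQ relation Q*² = 2DS/H.
From Q* = √(2DS/H): D = Q*²H / (2S) = 2,032² × 4.77 / (2 × 329) = 29932.286.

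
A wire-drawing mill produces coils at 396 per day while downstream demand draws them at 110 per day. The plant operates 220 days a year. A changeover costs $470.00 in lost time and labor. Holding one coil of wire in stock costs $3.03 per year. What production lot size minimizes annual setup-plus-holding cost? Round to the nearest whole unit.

Q* ≈ 3,224 coils

Annual demand D = 110 × 220 = 24,200.
Production build-up factor (1 − d/p) = 1 − 110/396 = 0.7222.
Q* = √(2DS / (H(1 − d/p))) = √(2 × 24,200 × 470 / (3.03 × 0.7222)).
= √(22,748,000 / 2.1883) ≈ 3224.147.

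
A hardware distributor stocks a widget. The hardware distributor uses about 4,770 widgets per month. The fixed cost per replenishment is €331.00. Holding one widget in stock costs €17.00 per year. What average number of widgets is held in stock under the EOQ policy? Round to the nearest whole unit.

Average inventory ≈ 746 widgets

Annual demand D = 4,770 × 12 = 57,240.
The optimal lot size = √(2DS/H) = √(2 × 57,240 × 331 / 17) ≈ 1492.98.
Average inventory = Q*/2 ≈ 1492.98 / 2 = 746.491.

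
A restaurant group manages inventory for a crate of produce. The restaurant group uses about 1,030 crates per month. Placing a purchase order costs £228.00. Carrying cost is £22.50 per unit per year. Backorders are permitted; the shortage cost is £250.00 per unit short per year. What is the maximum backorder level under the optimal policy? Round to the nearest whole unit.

Annual demand D = 1,030 × 12 = 12,360.
With planned backorders, Q* = √(2DS/H) · √((H+B)/B).
√(2DS/H) = √(2 × 12,360 × 228 / 22.5) = 500.496.
√((H+B)/B) = √((22.5+250)/250) = 1.0440.
Q* ≈ 522.533.
S* = Q* · H/(H+B) = 522.533 × 22.5/272.5 ≈ 43.145.

S* ≈ 43 crates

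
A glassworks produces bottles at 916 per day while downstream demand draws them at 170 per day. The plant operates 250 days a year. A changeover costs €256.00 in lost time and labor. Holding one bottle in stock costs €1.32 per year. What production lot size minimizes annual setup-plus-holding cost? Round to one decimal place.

Q* ≈ 4,499.0 bottles

Annual demand D = 170 × 250 = 42,500.
Production build-up factor (1 − d/p) = 1 − 170/916 = 0.8144.
Q* = √(2DS / (H(1 − d/p))) = √(2 × 42,500 × 256 / (1.32 × 0.8144)).
= √(21,760,000 / 1.075) ≈ 4499.050.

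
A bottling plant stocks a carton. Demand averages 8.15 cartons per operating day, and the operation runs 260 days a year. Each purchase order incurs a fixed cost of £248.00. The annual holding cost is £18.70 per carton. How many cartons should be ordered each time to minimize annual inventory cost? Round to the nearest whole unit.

Annual demand D = 8.15 × 260 = 2,119.
EOQ = √(2DS / H) = √(2 × 2,119 × 248 / 18.7).
= √(1,051,024 / 18.7) = √56,204.492 ≈ 237.075.

Q* ≈ 237 cartons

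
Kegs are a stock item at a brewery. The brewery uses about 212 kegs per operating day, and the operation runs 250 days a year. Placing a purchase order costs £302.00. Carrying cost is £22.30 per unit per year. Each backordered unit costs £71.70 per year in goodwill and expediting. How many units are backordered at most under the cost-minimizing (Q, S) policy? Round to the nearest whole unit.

S* ≈ 325 kegs

Annual demand D = 212 × 250 = 53,000.
With planned backorders, Q* = √(2DS/H) · √((H+B)/B).
√(2DS/H) = √(2 × 53,000 × 302 / 22.3) = 1198.130.
√((H+B)/B) = √((22.3+71.7)/71.7) = 1.1450.
Q* ≈ 1371.855.
S* = Q* · H/(H+B) = 1371.855 × 22.3/94 ≈ 325.451.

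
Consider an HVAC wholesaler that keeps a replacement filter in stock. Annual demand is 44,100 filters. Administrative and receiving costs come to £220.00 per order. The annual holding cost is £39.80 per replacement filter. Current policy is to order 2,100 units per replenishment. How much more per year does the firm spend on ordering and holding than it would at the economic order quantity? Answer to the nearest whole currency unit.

Extra cost ≈ £18,620 per year

EOQ = √(2DS/H) = √(2 × 44,100 × 220 / 39.8) ≈ 698.24.
Cost at Q* = (D/Q*)S + (Q*/2)H = √(2DSH) ≈ £27,789.91.
Cost at Q = 2,100: (44,100/2,100)×220 + (2,100/2)×39.8 = £4,620.00 + £41,790.00 = £46,410.00.
Excess = £46,410.00 − £27,789.91 = £18,620.09.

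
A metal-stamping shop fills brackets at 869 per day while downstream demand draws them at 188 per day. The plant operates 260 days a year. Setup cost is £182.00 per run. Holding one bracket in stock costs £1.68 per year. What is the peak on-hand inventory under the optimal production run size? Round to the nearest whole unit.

I_max ≈ 2,881 brackets

Annual demand D = 188 × 260 = 48,880.
Production build-up factor (1 − d/p) = 1 − 188/869 = 0.7837.
Q* = √(2DS / (H(1 − d/p))) = √(2 × 48,880 × 182 / (1.68 × 0.7837)).
= √(17,792,320 / 1.3165) ≈ 3676.190.
Maximum inventory = Q*(1 − d/p) = 3676.190 × 0.7837 ≈ 2880.881.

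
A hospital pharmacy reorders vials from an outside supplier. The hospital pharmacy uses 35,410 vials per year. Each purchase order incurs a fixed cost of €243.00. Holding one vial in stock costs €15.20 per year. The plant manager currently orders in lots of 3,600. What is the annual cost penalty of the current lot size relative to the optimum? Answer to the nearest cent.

Extra cost ≈ €13,576.72 per year

EOQ = √(2DS/H) = √(2 × 35,410 × 243 / 15.2) ≈ 1064.04.
Cost at Q* = (D/Q*)S + (Q*/2)H = √(2DSH) ≈ €16,173.46.
Cost at Q = 3,600: (35,410/3,600)×243 + (3,600/2)×15.2 = €2,390.17 + €27,360.00 = €29,750.17.
Excess = €29,750.17 − €16,173.46 = €13,576.72.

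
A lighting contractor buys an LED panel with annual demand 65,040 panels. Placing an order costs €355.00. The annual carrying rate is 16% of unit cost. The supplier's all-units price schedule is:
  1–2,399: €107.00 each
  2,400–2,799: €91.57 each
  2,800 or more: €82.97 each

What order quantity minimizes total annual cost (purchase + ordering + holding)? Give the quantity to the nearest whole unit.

Holding cost per unit per year at price C is H = 0.16·C.
Candidates are each tier's EOQ (if it falls in that tier) and each price-break quantity.
EOQ at €107.00 = 1642.4 (feasible in tier 1): TC = 65,040×€107.00 + (65,040/1642.4)×355 + (1642.4/2)×0.16×€107.00 = €6,987,397.15.
EOQ at €91.57 = 1775.3 < 2400, so use break Q=2400: TC = 65,040×€91.57 + (65,040/2400.0)×355 + (2400.0/2)×0.16×€91.57 = €5,982,914.74.
EOQ at €82.97 = 1865.1 < 2800, so use break Q=2800: TC = 65,040×€82.97 + (65,040/2800.0)×355 + (2800.0/2)×0.16×€82.97 = €5,423,200.22.
Lowest total cost is €5,423,200.22 at Q = 2800.0.

Q* ≈ 2,800 panels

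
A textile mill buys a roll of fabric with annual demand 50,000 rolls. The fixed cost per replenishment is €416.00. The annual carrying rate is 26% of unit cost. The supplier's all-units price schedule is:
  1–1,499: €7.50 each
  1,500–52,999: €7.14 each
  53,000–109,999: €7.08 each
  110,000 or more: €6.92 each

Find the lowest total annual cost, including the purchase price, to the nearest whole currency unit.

Holding cost per unit per year at price C is H = 0.26·C.
Evaluate total cost at each tier's feasible EOQ or, if the EOQ is below the tier, at the tier's minimum quantity.
Tier 1 (€7.50): EOQ = 4618.8 exceeds tier's upper bound 1499, so this tier is dominated.
EOQ at €7.14 = 4733.8 (feasible in tier 2): TC = 50,000×€7.14 + (50,000/4733.8)×416 + (4733.8/2)×0.26×€7.14 = €365,787.85.
EOQ at €7.08 = 4753.8 < 53000, so use break Q=53000: TC = 50,000×€7.08 + (50,000/53000.0)×416 + (53000.0/2)×0.26×€7.08 = €403,173.65.
EOQ at €6.92 = 4808.5 < 110000, so use break Q=110000: TC = 50,000×€6.92 + (50,000/110000.0)×416 + (110000.0/2)×0.26×€6.92 = €445,145.09.
Lowest total cost among the candidates is at Q = 4733.8.

TC* ≈ €365,788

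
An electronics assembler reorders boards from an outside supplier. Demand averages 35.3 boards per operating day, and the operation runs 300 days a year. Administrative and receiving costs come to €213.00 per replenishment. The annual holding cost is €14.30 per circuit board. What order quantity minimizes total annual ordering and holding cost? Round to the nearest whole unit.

Annual demand D = 35.3 × 300 = 10,590.
EOQ = √(2DS / H) = √(2 × 10,590 × 213 / 14.3).
= √(4,511,340 / 14.3) = √315,478.3217 ≈ 561.675.

Q* ≈ 562 boards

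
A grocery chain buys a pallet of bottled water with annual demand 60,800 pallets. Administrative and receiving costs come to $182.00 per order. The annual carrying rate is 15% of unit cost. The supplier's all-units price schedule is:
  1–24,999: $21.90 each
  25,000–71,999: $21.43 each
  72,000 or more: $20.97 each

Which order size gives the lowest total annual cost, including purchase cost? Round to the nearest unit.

Holding cost per unit per year at price C is H = 0.15·C.
For each price level, check whether its EOQ is feasible; otherwise the best quantity at that price is the breakpoint.
EOQ at $21.90 = 2595.6 (feasible in tier 1): TC = 60,800×$21.90 + (60,800/2595.6)×182 + (2595.6/2)×0.15×$21.90 = $1,340,046.49.
EOQ at $21.43 = 2623.9 < 25000, so use break Q=25000: TC = 60,800×$21.43 + (60,800/25000.0)×182 + (25000.0/2)×0.15×$21.43 = $1,343,567.87.
EOQ at $20.97 = 2652.5 < 72000, so use break Q=72000: TC = 60,800×$20.97 + (60,800/72000.0)×182 + (72000.0/2)×0.15×$20.97 = $1,388,367.69.
Lowest total cost is $1,340,046.49 at Q = 2595.6.

Q* ≈ 2,596 pallets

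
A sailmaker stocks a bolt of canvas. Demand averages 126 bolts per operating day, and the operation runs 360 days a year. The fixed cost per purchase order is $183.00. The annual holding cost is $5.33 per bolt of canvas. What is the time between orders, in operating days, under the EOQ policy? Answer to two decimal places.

T ≈ 14.01 days

Annual demand D = 126 × 360 = 45,360.
The optimal lot size = √(2DS/H) = √(2 × 45,360 × 183 / 5.33) ≈ 1764.87.
Cycle time = Q*/D × 360 = 1764.87 / 45,360 × 360 ≈ 14.007 days.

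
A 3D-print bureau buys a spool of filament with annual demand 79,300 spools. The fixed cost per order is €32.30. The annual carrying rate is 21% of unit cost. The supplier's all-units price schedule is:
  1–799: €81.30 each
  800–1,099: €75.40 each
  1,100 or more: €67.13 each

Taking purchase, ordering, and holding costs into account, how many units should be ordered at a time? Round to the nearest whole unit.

Holding cost per unit per year at price C is H = 0.21·C.
For each price level, check whether its EOQ is feasible; otherwise the best quantity at that price is the breakpoint.
EOQ at €81.30 = 547.8 (feasible in tier 1): TC = 79,300×€81.30 + (79,300/547.8)×32.3 + (547.8/2)×0.21×€81.30 = €6,456,442.07.
EOQ at €75.40 = 568.8 < 800, so use break Q=800: TC = 79,300×€75.40 + (79,300/800.0)×32.3 + (800.0/2)×0.21×€75.40 = €5,988,755.34.
EOQ at €67.13 = 602.8 < 1100, so use break Q=1100: TC = 79,300×€67.13 + (79,300/1100.0)×32.3 + (1100.0/2)×0.21×€67.13 = €5,333,491.05.
Lowest total cost is €5,333,491.05 at Q = 1100.0.

Q* ≈ 1,100 spools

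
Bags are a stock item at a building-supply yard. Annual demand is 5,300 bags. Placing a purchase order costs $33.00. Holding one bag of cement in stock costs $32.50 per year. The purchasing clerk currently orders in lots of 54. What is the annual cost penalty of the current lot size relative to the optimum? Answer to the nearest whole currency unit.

EOQ = √(2DS/H) = √(2 × 5,300 × 33 / 32.5) ≈ 103.75.
Cost at Q* = (D/Q*)S + (Q*/2)H = √(2DSH) ≈ $3,371.72.
Cost at Q = 54: (5,300/54)×33 + (54/2)×32.5 = $3,238.89 + $877.50 = $4,116.39.
Excess = $4,116.39 − $3,371.72 = $744.67.

Extra cost ≈ $745 per year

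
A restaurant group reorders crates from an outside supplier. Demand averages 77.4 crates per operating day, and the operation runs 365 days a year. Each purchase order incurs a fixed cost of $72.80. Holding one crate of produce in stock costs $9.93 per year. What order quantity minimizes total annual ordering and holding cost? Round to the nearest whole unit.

Q* ≈ 644 crates

Annual demand D = 77.4 × 365 = 28,251.
EOQ = √(2DS / H) = √(2 × 28,251 × 72.8 / 9.93).
= √(4,113,345.6 / 9.93) = √414,234.1994 ≈ 643.610.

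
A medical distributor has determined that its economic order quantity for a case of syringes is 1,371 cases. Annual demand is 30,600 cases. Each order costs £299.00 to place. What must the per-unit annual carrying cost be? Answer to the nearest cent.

H ≈ £9.74

Invert the EOQ relation Q*² = 2DS/H.
From Q* = √(2DS/H): H = 2DS / Q*² = 2 × 30,600 × 299 / 1,371² = 9.7353.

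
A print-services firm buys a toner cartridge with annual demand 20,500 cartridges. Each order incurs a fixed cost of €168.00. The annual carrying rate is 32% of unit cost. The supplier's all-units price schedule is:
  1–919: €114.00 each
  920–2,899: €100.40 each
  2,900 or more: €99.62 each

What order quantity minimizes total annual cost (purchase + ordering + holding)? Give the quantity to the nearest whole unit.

Holding cost per unit per year at price C is H = 0.32·C.
Candidates are each tier's EOQ (if it falls in that tier) and each price-break quantity.
EOQ at €114.00 = 434.5 (feasible in tier 1): TC = 20,500×€114.00 + (20,500/434.5)×168 + (434.5/2)×0.32×€114.00 = €2,352,851.63.
EOQ at €100.40 = 463.0 < 920, so use break Q=920: TC = 20,500×€100.40 + (20,500/920.0)×168 + (920.0/2)×0.32×€100.40 = €2,076,722.36.
EOQ at €99.62 = 464.8 < 2900, so use break Q=2900: TC = 20,500×€99.62 + (20,500/2900.0)×168 + (2900.0/2)×0.32×€99.62 = €2,089,621.27.
Lowest total cost is €2,076,722.36 at Q = 920.0.

Q* ≈ 920 cartridges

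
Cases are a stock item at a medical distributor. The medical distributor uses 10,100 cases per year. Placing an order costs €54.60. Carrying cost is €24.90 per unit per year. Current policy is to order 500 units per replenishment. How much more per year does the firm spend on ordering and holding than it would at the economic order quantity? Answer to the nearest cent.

Extra cost ≈ €2,087.43 per year

EOQ = √(2DS/H) = √(2 × 10,100 × 54.6 / 24.9) ≈ 210.46.
Cost at Q* = (D/Q*)S + (Q*/2)H = √(2DSH) ≈ €5,240.49.
Cost at Q = 500: (10,100/500)×54.6 + (500/2)×24.9 = €1,102.92 + €6,225.00 = €7,327.92.
Excess = €7,327.92 − €5,240.49 = €2,087.43.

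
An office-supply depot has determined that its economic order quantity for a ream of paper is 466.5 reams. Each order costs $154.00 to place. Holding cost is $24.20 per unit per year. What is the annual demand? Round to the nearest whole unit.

D ≈ 17,099 reams per year

The basic EOQ model gives Q* = √(2DS/H); rearrange for the unknown.
From Q* = √(2DS/H): D = Q*²H / (2S) = 466.5² × 24.2 / (2 × 154) = 17098.891.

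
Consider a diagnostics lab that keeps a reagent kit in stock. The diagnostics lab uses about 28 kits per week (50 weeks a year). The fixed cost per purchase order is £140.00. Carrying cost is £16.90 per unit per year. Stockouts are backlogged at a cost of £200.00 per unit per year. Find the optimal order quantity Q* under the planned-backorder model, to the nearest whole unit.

Annual demand D = 28 × 50 = 1,400.
With planned backorders, Q* = √(2DS/H) · √((H+B)/B).
√(2DS/H) = √(2 × 1,400 × 140 / 16.9) = 152.300.
√((H+B)/B) = √((16.9+200)/200) = 1.0414.
Q* ≈ 158.604.

Q* ≈ 159 kits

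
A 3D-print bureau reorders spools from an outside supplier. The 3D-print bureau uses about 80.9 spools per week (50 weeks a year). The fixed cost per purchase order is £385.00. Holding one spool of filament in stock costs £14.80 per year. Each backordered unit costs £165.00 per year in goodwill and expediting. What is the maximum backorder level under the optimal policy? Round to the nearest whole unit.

S* ≈ 39 spools

Annual demand D = 80.9 × 50 = 4,045.
With planned backorders, Q* = √(2DS/H) · √((H+B)/B).
√(2DS/H) = √(2 × 4,045 × 385 / 14.8) = 458.748.
√((H+B)/B) = √((14.8+165)/165) = 1.0439.
Q* ≈ 478.880.
S* = Q* · H/(H+B) = 478.880 × 14.8/179.8 ≈ 39.418.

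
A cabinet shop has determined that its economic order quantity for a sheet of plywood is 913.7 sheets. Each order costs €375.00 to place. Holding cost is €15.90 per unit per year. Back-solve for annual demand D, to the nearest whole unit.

D ≈ 17,699 sheets per year

The basic EOQ model gives Q* = √(2DS/H); rearrange for the unknown.
From Q* = √(2DS/H): D = Q*²H / (2S) = 913.7² × 15.9 / (2 × 375) = 17698.771.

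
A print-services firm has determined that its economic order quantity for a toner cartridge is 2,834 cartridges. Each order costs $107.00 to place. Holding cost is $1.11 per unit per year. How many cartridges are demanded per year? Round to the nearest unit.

D ≈ 41,659 cartridges per year

Invert the EOQ relation Q*² = 2DS/H.
From Q* = √(2DS/H): D = Q*²H / (2S) = 2,834² × 1.11 / (2 × 107) = 41659.005.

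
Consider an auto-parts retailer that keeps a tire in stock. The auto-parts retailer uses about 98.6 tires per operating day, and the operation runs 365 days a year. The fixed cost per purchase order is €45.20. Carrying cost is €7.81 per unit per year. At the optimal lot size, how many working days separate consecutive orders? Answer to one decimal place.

Annual demand D = 98.6 × 365 = 35,989.
EOQ = √(2DS/H) = √(2 × 35,989 × 45.2 / 7.81) ≈ 645.42.
Cycle time = Q*/D × 365 = 645.42 / 35,989 × 365 ≈ 6.546 days.

T ≈ 6.5 days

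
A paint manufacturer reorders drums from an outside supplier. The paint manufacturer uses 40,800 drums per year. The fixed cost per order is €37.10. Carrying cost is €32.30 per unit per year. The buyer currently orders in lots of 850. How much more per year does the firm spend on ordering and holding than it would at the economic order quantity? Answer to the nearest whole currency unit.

EOQ = √(2DS/H) = √(2 × 40,800 × 37.1 / 32.3) ≈ 306.15.
Cost at Q* = (D/Q*)S + (Q*/2)H = √(2DSH) ≈ €9,888.57.
Cost at Q = 850: (40,800/850)×37.1 + (850/2)×32.3 = €1,780.80 + €13,727.50 = €15,508.30.
Excess = €15,508.30 − €9,888.57 = €5,619.73.

Extra cost ≈ €5,620 per year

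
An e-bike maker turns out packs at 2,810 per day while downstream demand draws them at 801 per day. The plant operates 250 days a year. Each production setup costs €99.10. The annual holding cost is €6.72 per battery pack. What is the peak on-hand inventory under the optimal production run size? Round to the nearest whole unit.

Annual demand D = 801 × 250 = 200,250.
Production build-up factor (1 − d/p) = 1 − 801/2,810 = 0.7149.
Q* = √(2DS / (H(1 − d/p))) = √(2 × 200,250 × 99.1 / (6.72 × 0.7149)).
= √(39,689,550 / 4.8044) ≈ 2874.198.
Maximum inventory = Q*(1 − d/p) = 2874.198 × 0.7149 ≈ 2054.898.

I_max ≈ 2,055 packs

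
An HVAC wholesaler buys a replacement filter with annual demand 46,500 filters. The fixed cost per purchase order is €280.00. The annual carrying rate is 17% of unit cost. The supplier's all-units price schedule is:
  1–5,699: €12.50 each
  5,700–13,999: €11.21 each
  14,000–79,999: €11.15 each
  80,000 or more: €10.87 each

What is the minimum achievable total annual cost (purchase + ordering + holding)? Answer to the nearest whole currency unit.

TC* ≈ €528,980

Holding cost per unit per year at price C is H = 0.17·C.
Candidates are each tier's EOQ (if it falls in that tier) and each price-break quantity.
EOQ at €12.50 = 3500.6 (feasible in tier 1): TC = 46,500×€12.50 + (46,500/3500.6)×280 + (3500.6/2)×0.17×€12.50 = €588,688.75.
EOQ at €11.21 = 3696.5 < 5700, so use break Q=5700: TC = 46,500×€11.21 + (46,500/5700.0)×280 + (5700.0/2)×0.17×€11.21 = €528,980.46.
EOQ at €11.15 = 3706.5 < 14000, so use break Q=14000: TC = 46,500×€11.15 + (46,500/14000.0)×280 + (14000.0/2)×0.17×€11.15 = €532,673.50.
EOQ at €10.87 = 3753.9 < 80000, so use break Q=80000: TC = 46,500×€10.87 + (46,500/80000.0)×280 + (80000.0/2)×0.17×€10.87 = €579,533.75.
Lowest total cost among the candidates is at Q = 5700.0.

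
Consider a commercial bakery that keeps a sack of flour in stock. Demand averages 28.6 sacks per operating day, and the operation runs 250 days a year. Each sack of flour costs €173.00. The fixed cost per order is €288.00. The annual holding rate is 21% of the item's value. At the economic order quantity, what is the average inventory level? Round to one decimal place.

Annual demand D = 28.6 × 250 = 7,150.
Holding cost H = 0.21 × €173.00 = €36.3300 per unit per year.
The optimal lot size = √(2DS/H) = √(2 × 7,150 × 288 / 36.33) ≈ 336.69.
Average inventory = Q*/2 ≈ 336.69 / 2 = 168.346.

Average inventory ≈ 168.3 sacks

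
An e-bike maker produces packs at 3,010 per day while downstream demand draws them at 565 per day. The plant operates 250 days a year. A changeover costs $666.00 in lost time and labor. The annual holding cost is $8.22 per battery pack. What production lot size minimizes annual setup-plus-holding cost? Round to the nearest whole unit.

Annual demand D = 565 × 250 = 141,250.
Production build-up factor (1 − d/p) = 1 − 565/3,010 = 0.8123.
Q* = √(2DS / (H(1 − d/p))) = √(2 × 141,250 × 666 / (8.22 × 0.8123)).
= √(188,145,000 / 6.677) ≈ 5308.285.

Q* ≈ 5,308 packs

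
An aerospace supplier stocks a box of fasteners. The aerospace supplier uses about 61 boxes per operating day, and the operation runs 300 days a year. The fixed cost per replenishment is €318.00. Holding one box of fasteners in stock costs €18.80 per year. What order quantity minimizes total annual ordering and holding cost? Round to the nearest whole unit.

Annual demand D = 61 × 300 = 18,300.
EOQ = √(2DS / H) = √(2 × 18,300 × 318 / 18.8).
= √(11,638,800 / 18.8) = √619,085.1064 ≈ 786.820.

Q* ≈ 787 boxes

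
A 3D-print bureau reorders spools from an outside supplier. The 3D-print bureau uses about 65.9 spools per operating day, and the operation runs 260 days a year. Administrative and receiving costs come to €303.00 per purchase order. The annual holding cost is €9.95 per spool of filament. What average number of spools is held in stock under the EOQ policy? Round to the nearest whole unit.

Annual demand D = 65.9 × 260 = 17,134.
The optimal lot size = √(2DS/H) = √(2 × 17,134 × 303 / 9.95) ≈ 1021.54.
Average inventory = Q*/2 ≈ 1021.54 / 2 = 510.769.

Average inventory ≈ 511 spools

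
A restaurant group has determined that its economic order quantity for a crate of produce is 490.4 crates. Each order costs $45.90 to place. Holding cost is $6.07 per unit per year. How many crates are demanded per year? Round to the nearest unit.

D ≈ 15,902 crates per year

The basic EOQ model gives Q* = √(2DS/H); rearrange for the unknown.
From Q* = √(2DS/H): D = Q*²H / (2S) = 490.4² × 6.07 / (2 × 45.9) = 15901.824.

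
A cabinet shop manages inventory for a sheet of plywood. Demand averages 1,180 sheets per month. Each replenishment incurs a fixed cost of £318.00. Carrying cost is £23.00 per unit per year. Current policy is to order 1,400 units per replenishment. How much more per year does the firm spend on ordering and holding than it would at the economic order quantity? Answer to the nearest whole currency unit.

Extra cost ≈ £4,924 per year

Annual demand D = 1,180 × 12 = 14,160.
EOQ = √(2DS/H) = √(2 × 14,160 × 318 / 23) ≈ 625.74.
Cost at Q* = (D/Q*)S + (Q*/2)H = √(2DSH) ≈ £14,392.10.
Cost at Q = 1,400: (14,160/1,400)×318 + (1,400/2)×23 = £3,216.34 + £16,100.00 = £19,316.34.
Excess = £19,316.34 − £14,392.10 = £4,924.25.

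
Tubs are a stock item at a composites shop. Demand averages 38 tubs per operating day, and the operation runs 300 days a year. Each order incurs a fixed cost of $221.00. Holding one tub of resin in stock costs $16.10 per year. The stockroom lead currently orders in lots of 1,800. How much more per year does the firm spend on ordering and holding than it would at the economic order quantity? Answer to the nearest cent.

Extra cost ≈ $6,882.74 per year

Annual demand D = 38 × 300 = 11,400.
EOQ = √(2DS/H) = √(2 × 11,400 × 221 / 16.1) ≈ 559.44.
Cost at Q* = (D/Q*)S + (Q*/2)H = √(2DSH) ≈ $9,006.92.
Cost at Q = 1,800: (11,400/1,800)×221 + (1,800/2)×16.1 = $1,399.67 + $14,490.00 = $15,889.67.
Excess = $15,889.67 − $9,006.92 = $6,882.74.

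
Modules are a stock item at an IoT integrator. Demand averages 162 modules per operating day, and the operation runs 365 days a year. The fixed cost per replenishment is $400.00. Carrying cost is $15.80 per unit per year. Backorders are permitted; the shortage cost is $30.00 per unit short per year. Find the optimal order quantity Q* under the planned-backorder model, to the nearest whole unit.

Annual demand D = 162 × 365 = 59,130.
With planned backorders, Q* = √(2DS/H) · √((H+B)/B).
√(2DS/H) = √(2 × 59,130 × 400 / 15.8) = 1730.296.
√((H+B)/B) = √((15.8+30)/30) = 1.2356.
Q* ≈ 2137.925.

Q* ≈ 2,138 modules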